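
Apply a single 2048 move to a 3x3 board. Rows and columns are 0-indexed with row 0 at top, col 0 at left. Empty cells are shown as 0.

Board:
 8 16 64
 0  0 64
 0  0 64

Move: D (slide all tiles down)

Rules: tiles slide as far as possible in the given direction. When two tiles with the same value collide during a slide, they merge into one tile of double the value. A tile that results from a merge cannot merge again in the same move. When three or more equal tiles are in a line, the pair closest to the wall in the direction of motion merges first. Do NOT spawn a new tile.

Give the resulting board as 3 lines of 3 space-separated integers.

Answer:   0   0   0
  0   0  64
  8  16 128

Derivation:
Slide down:
col 0: [8, 0, 0] -> [0, 0, 8]
col 1: [16, 0, 0] -> [0, 0, 16]
col 2: [64, 64, 64] -> [0, 64, 128]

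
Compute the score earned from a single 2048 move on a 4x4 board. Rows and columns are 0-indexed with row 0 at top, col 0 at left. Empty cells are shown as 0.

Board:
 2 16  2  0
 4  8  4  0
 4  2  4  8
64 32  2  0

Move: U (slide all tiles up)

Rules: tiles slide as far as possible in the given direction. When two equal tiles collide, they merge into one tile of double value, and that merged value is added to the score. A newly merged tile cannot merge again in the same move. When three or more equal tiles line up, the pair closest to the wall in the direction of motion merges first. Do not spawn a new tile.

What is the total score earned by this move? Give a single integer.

Slide up:
col 0: [2, 4, 4, 64] -> [2, 8, 64, 0]  score +8 (running 8)
col 1: [16, 8, 2, 32] -> [16, 8, 2, 32]  score +0 (running 8)
col 2: [2, 4, 4, 2] -> [2, 8, 2, 0]  score +8 (running 16)
col 3: [0, 0, 8, 0] -> [8, 0, 0, 0]  score +0 (running 16)
Board after move:
 2 16  2  8
 8  8  8  0
64  2  2  0
 0 32  0  0

Answer: 16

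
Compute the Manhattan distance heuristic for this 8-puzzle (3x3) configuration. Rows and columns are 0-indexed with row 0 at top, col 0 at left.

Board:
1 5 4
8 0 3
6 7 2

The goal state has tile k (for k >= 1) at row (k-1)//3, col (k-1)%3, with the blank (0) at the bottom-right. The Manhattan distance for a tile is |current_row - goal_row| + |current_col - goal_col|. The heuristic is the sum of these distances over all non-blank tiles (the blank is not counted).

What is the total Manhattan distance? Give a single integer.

Answer: 14

Derivation:
Tile 1: at (0,0), goal (0,0), distance |0-0|+|0-0| = 0
Tile 5: at (0,1), goal (1,1), distance |0-1|+|1-1| = 1
Tile 4: at (0,2), goal (1,0), distance |0-1|+|2-0| = 3
Tile 8: at (1,0), goal (2,1), distance |1-2|+|0-1| = 2
Tile 3: at (1,2), goal (0,2), distance |1-0|+|2-2| = 1
Tile 6: at (2,0), goal (1,2), distance |2-1|+|0-2| = 3
Tile 7: at (2,1), goal (2,0), distance |2-2|+|1-0| = 1
Tile 2: at (2,2), goal (0,1), distance |2-0|+|2-1| = 3
Sum: 0 + 1 + 3 + 2 + 1 + 3 + 1 + 3 = 14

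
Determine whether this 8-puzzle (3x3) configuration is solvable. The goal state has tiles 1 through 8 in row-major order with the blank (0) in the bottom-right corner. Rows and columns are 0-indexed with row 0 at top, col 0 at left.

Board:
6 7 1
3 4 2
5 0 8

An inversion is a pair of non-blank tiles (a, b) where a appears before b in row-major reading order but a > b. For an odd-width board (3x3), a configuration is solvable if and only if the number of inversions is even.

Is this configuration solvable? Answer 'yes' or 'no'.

Inversions (pairs i<j in row-major order where tile[i] > tile[j] > 0): 12
12 is even, so the puzzle is solvable.

Answer: yes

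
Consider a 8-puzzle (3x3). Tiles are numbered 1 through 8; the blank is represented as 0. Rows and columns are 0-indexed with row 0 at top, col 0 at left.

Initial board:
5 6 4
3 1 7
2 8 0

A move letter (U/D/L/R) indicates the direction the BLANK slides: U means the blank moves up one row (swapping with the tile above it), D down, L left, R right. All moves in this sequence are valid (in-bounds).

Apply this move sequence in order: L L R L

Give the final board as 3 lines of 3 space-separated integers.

Answer: 5 6 4
3 1 7
0 2 8

Derivation:
After move 1 (L):
5 6 4
3 1 7
2 0 8

After move 2 (L):
5 6 4
3 1 7
0 2 8

After move 3 (R):
5 6 4
3 1 7
2 0 8

After move 4 (L):
5 6 4
3 1 7
0 2 8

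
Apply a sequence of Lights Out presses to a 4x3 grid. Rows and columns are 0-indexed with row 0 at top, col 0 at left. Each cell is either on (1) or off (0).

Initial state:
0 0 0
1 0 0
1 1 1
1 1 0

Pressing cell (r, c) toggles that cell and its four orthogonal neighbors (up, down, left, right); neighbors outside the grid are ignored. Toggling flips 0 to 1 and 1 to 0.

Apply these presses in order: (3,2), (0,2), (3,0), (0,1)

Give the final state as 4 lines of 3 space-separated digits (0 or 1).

Answer: 1 0 0
1 1 1
0 1 0
0 1 1

Derivation:
After press 1 at (3,2):
0 0 0
1 0 0
1 1 0
1 0 1

After press 2 at (0,2):
0 1 1
1 0 1
1 1 0
1 0 1

After press 3 at (3,0):
0 1 1
1 0 1
0 1 0
0 1 1

After press 4 at (0,1):
1 0 0
1 1 1
0 1 0
0 1 1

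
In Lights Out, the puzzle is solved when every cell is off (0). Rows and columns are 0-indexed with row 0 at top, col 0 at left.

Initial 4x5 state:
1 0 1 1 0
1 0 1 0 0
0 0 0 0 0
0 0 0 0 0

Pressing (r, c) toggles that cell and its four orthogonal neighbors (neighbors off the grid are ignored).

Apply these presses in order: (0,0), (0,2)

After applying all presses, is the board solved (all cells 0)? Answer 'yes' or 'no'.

After press 1 at (0,0):
0 1 1 1 0
0 0 1 0 0
0 0 0 0 0
0 0 0 0 0

After press 2 at (0,2):
0 0 0 0 0
0 0 0 0 0
0 0 0 0 0
0 0 0 0 0

Lights still on: 0

Answer: yes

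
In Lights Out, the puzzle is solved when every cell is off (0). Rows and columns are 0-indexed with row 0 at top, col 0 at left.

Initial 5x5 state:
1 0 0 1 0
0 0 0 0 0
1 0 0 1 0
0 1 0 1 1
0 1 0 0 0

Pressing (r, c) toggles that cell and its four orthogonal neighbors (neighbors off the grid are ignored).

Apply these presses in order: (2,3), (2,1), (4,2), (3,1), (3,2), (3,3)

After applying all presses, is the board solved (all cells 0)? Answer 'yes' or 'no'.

Answer: no

Derivation:
After press 1 at (2,3):
1 0 0 1 0
0 0 0 1 0
1 0 1 0 1
0 1 0 0 1
0 1 0 0 0

After press 2 at (2,1):
1 0 0 1 0
0 1 0 1 0
0 1 0 0 1
0 0 0 0 1
0 1 0 0 0

After press 3 at (4,2):
1 0 0 1 0
0 1 0 1 0
0 1 0 0 1
0 0 1 0 1
0 0 1 1 0

After press 4 at (3,1):
1 0 0 1 0
0 1 0 1 0
0 0 0 0 1
1 1 0 0 1
0 1 1 1 0

After press 5 at (3,2):
1 0 0 1 0
0 1 0 1 0
0 0 1 0 1
1 0 1 1 1
0 1 0 1 0

After press 6 at (3,3):
1 0 0 1 0
0 1 0 1 0
0 0 1 1 1
1 0 0 0 0
0 1 0 0 0

Lights still on: 9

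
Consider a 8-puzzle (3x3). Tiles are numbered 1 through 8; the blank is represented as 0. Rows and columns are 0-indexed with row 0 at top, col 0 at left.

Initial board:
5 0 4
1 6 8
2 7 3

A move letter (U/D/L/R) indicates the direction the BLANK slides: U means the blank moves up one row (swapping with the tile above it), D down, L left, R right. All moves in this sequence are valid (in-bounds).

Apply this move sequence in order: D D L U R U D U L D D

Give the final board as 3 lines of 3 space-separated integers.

Answer: 7 5 4
1 6 8
0 2 3

Derivation:
After move 1 (D):
5 6 4
1 0 8
2 7 3

After move 2 (D):
5 6 4
1 7 8
2 0 3

After move 3 (L):
5 6 4
1 7 8
0 2 3

After move 4 (U):
5 6 4
0 7 8
1 2 3

After move 5 (R):
5 6 4
7 0 8
1 2 3

After move 6 (U):
5 0 4
7 6 8
1 2 3

After move 7 (D):
5 6 4
7 0 8
1 2 3

After move 8 (U):
5 0 4
7 6 8
1 2 3

After move 9 (L):
0 5 4
7 6 8
1 2 3

After move 10 (D):
7 5 4
0 6 8
1 2 3

After move 11 (D):
7 5 4
1 6 8
0 2 3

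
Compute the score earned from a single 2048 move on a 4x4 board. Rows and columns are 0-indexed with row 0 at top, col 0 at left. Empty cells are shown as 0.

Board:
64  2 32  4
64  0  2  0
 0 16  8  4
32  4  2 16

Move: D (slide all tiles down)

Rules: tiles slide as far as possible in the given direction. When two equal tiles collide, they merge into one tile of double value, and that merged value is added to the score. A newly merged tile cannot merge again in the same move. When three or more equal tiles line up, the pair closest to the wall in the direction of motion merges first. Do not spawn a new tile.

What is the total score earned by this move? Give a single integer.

Slide down:
col 0: [64, 64, 0, 32] -> [0, 0, 128, 32]  score +128 (running 128)
col 1: [2, 0, 16, 4] -> [0, 2, 16, 4]  score +0 (running 128)
col 2: [32, 2, 8, 2] -> [32, 2, 8, 2]  score +0 (running 128)
col 3: [4, 0, 4, 16] -> [0, 0, 8, 16]  score +8 (running 136)
Board after move:
  0   0  32   0
  0   2   2   0
128  16   8   8
 32   4   2  16

Answer: 136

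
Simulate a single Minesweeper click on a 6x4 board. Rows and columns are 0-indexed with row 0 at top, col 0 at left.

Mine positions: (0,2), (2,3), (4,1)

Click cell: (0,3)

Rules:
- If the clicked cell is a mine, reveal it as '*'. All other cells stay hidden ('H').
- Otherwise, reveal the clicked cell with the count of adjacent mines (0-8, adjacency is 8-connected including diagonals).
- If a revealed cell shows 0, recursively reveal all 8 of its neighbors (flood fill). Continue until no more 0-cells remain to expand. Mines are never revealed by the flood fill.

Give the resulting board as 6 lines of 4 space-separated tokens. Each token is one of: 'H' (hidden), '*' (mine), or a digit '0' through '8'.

H H H 1
H H H H
H H H H
H H H H
H H H H
H H H H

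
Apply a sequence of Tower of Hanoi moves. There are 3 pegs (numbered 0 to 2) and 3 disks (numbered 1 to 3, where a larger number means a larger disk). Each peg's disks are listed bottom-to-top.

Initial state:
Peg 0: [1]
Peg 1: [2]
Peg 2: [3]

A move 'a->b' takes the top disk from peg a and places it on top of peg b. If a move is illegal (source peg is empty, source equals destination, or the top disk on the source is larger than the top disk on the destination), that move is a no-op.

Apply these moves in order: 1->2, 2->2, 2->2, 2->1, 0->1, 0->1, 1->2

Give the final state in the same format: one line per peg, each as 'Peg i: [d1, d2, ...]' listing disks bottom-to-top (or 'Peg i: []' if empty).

After move 1 (1->2):
Peg 0: [1]
Peg 1: []
Peg 2: [3, 2]

After move 2 (2->2):
Peg 0: [1]
Peg 1: []
Peg 2: [3, 2]

After move 3 (2->2):
Peg 0: [1]
Peg 1: []
Peg 2: [3, 2]

After move 4 (2->1):
Peg 0: [1]
Peg 1: [2]
Peg 2: [3]

After move 5 (0->1):
Peg 0: []
Peg 1: [2, 1]
Peg 2: [3]

After move 6 (0->1):
Peg 0: []
Peg 1: [2, 1]
Peg 2: [3]

After move 7 (1->2):
Peg 0: []
Peg 1: [2]
Peg 2: [3, 1]

Answer: Peg 0: []
Peg 1: [2]
Peg 2: [3, 1]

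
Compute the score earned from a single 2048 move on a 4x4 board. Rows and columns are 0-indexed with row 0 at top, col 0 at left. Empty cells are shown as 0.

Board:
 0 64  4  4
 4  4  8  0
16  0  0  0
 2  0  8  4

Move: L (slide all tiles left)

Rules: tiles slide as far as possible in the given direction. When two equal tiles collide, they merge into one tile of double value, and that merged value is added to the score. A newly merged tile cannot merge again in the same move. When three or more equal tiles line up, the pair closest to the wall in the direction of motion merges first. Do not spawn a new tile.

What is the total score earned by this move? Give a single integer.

Slide left:
row 0: [0, 64, 4, 4] -> [64, 8, 0, 0]  score +8 (running 8)
row 1: [4, 4, 8, 0] -> [8, 8, 0, 0]  score +8 (running 16)
row 2: [16, 0, 0, 0] -> [16, 0, 0, 0]  score +0 (running 16)
row 3: [2, 0, 8, 4] -> [2, 8, 4, 0]  score +0 (running 16)
Board after move:
64  8  0  0
 8  8  0  0
16  0  0  0
 2  8  4  0

Answer: 16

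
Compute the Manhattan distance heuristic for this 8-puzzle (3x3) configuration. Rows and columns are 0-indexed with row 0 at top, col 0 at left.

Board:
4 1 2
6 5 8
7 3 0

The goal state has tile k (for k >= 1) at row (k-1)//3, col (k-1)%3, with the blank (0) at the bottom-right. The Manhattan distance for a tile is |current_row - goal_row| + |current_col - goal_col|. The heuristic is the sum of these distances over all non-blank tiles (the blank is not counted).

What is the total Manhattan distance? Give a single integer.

Tile 4: at (0,0), goal (1,0), distance |0-1|+|0-0| = 1
Tile 1: at (0,1), goal (0,0), distance |0-0|+|1-0| = 1
Tile 2: at (0,2), goal (0,1), distance |0-0|+|2-1| = 1
Tile 6: at (1,0), goal (1,2), distance |1-1|+|0-2| = 2
Tile 5: at (1,1), goal (1,1), distance |1-1|+|1-1| = 0
Tile 8: at (1,2), goal (2,1), distance |1-2|+|2-1| = 2
Tile 7: at (2,0), goal (2,0), distance |2-2|+|0-0| = 0
Tile 3: at (2,1), goal (0,2), distance |2-0|+|1-2| = 3
Sum: 1 + 1 + 1 + 2 + 0 + 2 + 0 + 3 = 10

Answer: 10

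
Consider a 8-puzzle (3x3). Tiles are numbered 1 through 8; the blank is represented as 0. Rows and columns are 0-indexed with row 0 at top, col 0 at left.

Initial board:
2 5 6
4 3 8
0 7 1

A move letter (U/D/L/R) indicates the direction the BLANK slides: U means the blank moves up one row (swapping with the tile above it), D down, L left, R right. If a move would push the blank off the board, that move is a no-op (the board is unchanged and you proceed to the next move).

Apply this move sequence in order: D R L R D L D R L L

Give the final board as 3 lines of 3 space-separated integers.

Answer: 2 5 6
4 3 8
0 7 1

Derivation:
After move 1 (D):
2 5 6
4 3 8
0 7 1

After move 2 (R):
2 5 6
4 3 8
7 0 1

After move 3 (L):
2 5 6
4 3 8
0 7 1

After move 4 (R):
2 5 6
4 3 8
7 0 1

After move 5 (D):
2 5 6
4 3 8
7 0 1

After move 6 (L):
2 5 6
4 3 8
0 7 1

After move 7 (D):
2 5 6
4 3 8
0 7 1

After move 8 (R):
2 5 6
4 3 8
7 0 1

After move 9 (L):
2 5 6
4 3 8
0 7 1

After move 10 (L):
2 5 6
4 3 8
0 7 1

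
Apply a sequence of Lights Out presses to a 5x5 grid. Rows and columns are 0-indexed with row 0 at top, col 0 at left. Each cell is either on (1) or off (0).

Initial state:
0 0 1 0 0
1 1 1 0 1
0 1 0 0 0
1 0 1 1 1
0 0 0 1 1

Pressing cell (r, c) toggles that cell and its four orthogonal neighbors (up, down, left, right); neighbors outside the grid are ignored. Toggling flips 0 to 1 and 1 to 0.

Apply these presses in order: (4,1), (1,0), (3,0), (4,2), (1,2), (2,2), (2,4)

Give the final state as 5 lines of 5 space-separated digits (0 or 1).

After press 1 at (4,1):
0 0 1 0 0
1 1 1 0 1
0 1 0 0 0
1 1 1 1 1
1 1 1 1 1

After press 2 at (1,0):
1 0 1 0 0
0 0 1 0 1
1 1 0 0 0
1 1 1 1 1
1 1 1 1 1

After press 3 at (3,0):
1 0 1 0 0
0 0 1 0 1
0 1 0 0 0
0 0 1 1 1
0 1 1 1 1

After press 4 at (4,2):
1 0 1 0 0
0 0 1 0 1
0 1 0 0 0
0 0 0 1 1
0 0 0 0 1

After press 5 at (1,2):
1 0 0 0 0
0 1 0 1 1
0 1 1 0 0
0 0 0 1 1
0 0 0 0 1

After press 6 at (2,2):
1 0 0 0 0
0 1 1 1 1
0 0 0 1 0
0 0 1 1 1
0 0 0 0 1

After press 7 at (2,4):
1 0 0 0 0
0 1 1 1 0
0 0 0 0 1
0 0 1 1 0
0 0 0 0 1

Answer: 1 0 0 0 0
0 1 1 1 0
0 0 0 0 1
0 0 1 1 0
0 0 0 0 1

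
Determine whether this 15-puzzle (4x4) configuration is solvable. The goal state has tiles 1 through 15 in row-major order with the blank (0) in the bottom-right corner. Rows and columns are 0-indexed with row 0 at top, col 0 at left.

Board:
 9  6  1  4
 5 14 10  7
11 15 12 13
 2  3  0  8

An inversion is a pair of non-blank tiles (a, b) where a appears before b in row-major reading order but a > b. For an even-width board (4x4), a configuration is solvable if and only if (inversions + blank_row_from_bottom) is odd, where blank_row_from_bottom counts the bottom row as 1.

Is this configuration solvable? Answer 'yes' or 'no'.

Inversions: 45
Blank is in row 3 (0-indexed from top), which is row 1 counting from the bottom (bottom = 1).
45 + 1 = 46, which is even, so the puzzle is not solvable.

Answer: no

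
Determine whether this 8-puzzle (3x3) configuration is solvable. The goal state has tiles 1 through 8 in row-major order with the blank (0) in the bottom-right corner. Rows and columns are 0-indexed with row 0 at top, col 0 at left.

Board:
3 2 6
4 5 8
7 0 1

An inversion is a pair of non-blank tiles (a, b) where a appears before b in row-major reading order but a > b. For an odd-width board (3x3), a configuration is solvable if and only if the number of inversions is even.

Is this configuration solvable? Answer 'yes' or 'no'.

Answer: no

Derivation:
Inversions (pairs i<j in row-major order where tile[i] > tile[j] > 0): 11
11 is odd, so the puzzle is not solvable.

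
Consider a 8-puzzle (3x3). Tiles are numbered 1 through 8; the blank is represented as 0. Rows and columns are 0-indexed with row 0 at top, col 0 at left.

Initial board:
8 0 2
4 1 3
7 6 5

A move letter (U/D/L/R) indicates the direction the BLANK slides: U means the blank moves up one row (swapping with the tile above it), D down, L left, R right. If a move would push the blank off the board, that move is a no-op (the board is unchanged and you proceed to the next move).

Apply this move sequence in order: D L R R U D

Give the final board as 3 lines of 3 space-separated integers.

Answer: 8 1 2
4 3 0
7 6 5

Derivation:
After move 1 (D):
8 1 2
4 0 3
7 6 5

After move 2 (L):
8 1 2
0 4 3
7 6 5

After move 3 (R):
8 1 2
4 0 3
7 6 5

After move 4 (R):
8 1 2
4 3 0
7 6 5

After move 5 (U):
8 1 0
4 3 2
7 6 5

After move 6 (D):
8 1 2
4 3 0
7 6 5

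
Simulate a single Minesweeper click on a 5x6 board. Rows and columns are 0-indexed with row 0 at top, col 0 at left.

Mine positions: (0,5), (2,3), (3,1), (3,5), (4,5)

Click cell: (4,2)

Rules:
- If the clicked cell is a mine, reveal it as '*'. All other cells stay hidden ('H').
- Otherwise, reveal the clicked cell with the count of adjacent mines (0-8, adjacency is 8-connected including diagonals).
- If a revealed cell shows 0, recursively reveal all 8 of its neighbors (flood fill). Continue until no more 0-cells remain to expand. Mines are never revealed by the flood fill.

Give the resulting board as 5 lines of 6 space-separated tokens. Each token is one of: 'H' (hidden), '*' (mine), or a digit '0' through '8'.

H H H H H H
H H H H H H
H H H H H H
H H H H H H
H H 1 H H H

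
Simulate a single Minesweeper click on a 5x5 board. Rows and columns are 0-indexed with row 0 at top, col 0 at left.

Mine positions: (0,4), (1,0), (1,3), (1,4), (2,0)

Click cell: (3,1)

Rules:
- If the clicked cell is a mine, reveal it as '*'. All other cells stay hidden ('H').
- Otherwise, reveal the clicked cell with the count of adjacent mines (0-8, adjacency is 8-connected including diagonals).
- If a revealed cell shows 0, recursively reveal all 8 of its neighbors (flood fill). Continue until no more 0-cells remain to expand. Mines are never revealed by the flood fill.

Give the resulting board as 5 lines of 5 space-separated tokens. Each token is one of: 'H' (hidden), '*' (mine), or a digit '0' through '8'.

H H H H H
H H H H H
H H H H H
H 1 H H H
H H H H H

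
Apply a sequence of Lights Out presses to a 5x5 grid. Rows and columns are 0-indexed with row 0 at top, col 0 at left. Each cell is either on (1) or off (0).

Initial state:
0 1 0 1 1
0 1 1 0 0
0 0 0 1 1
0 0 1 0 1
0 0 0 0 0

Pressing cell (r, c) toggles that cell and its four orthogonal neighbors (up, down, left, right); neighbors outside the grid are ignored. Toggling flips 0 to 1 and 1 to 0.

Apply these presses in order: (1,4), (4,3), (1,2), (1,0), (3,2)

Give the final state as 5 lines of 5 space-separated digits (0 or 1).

After press 1 at (1,4):
0 1 0 1 0
0 1 1 1 1
0 0 0 1 0
0 0 1 0 1
0 0 0 0 0

After press 2 at (4,3):
0 1 0 1 0
0 1 1 1 1
0 0 0 1 0
0 0 1 1 1
0 0 1 1 1

After press 3 at (1,2):
0 1 1 1 0
0 0 0 0 1
0 0 1 1 0
0 0 1 1 1
0 0 1 1 1

After press 4 at (1,0):
1 1 1 1 0
1 1 0 0 1
1 0 1 1 0
0 0 1 1 1
0 0 1 1 1

After press 5 at (3,2):
1 1 1 1 0
1 1 0 0 1
1 0 0 1 0
0 1 0 0 1
0 0 0 1 1

Answer: 1 1 1 1 0
1 1 0 0 1
1 0 0 1 0
0 1 0 0 1
0 0 0 1 1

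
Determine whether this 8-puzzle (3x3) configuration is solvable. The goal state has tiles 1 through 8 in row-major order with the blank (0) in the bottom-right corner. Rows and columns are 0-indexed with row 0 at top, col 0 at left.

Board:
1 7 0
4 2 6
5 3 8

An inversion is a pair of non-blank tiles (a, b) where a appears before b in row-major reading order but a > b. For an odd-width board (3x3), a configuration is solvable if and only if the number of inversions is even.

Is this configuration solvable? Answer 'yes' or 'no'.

Inversions (pairs i<j in row-major order where tile[i] > tile[j] > 0): 10
10 is even, so the puzzle is solvable.

Answer: yes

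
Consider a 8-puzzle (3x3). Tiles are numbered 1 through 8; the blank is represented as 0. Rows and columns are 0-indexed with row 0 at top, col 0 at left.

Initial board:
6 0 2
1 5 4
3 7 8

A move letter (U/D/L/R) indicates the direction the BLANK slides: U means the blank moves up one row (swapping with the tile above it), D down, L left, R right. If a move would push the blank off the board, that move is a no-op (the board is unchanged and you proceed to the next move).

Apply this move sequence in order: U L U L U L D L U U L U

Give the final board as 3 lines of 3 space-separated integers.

Answer: 0 6 2
1 5 4
3 7 8

Derivation:
After move 1 (U):
6 0 2
1 5 4
3 7 8

After move 2 (L):
0 6 2
1 5 4
3 7 8

After move 3 (U):
0 6 2
1 5 4
3 7 8

After move 4 (L):
0 6 2
1 5 4
3 7 8

After move 5 (U):
0 6 2
1 5 4
3 7 8

After move 6 (L):
0 6 2
1 5 4
3 7 8

After move 7 (D):
1 6 2
0 5 4
3 7 8

After move 8 (L):
1 6 2
0 5 4
3 7 8

After move 9 (U):
0 6 2
1 5 4
3 7 8

After move 10 (U):
0 6 2
1 5 4
3 7 8

After move 11 (L):
0 6 2
1 5 4
3 7 8

After move 12 (U):
0 6 2
1 5 4
3 7 8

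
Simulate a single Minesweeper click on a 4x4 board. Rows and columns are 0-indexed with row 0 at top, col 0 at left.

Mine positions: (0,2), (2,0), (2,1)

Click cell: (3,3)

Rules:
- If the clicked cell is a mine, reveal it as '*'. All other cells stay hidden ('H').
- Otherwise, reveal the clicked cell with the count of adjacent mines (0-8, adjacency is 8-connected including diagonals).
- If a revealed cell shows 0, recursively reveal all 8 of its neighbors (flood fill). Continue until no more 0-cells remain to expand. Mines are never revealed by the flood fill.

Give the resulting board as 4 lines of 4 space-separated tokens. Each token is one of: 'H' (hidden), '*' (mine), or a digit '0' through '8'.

H H H H
H H 2 1
H H 1 0
H H 1 0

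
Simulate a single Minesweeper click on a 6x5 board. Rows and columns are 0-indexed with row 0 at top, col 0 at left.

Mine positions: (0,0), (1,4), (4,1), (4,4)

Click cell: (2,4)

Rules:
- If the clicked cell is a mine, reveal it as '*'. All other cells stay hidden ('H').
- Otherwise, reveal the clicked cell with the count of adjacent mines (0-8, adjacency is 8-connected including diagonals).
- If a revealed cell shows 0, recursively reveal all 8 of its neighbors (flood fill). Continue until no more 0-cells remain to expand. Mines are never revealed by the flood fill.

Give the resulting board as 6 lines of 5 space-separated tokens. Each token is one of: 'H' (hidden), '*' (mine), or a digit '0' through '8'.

H H H H H
H H H H H
H H H H 1
H H H H H
H H H H H
H H H H H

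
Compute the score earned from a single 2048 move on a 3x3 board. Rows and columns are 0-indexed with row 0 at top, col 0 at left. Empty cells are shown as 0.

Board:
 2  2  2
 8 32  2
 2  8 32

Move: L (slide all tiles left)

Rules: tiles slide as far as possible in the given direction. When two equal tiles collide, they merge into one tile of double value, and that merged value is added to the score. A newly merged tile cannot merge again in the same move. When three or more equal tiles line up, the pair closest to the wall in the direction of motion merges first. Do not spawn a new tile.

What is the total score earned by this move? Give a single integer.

Answer: 4

Derivation:
Slide left:
row 0: [2, 2, 2] -> [4, 2, 0]  score +4 (running 4)
row 1: [8, 32, 2] -> [8, 32, 2]  score +0 (running 4)
row 2: [2, 8, 32] -> [2, 8, 32]  score +0 (running 4)
Board after move:
 4  2  0
 8 32  2
 2  8 32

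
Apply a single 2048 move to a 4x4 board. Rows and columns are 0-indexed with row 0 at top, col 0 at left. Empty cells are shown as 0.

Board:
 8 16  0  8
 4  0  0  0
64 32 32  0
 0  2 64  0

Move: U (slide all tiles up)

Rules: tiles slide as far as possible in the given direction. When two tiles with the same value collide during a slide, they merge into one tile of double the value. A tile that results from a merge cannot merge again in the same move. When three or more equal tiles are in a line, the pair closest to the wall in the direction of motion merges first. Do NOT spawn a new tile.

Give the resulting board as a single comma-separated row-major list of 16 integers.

Slide up:
col 0: [8, 4, 64, 0] -> [8, 4, 64, 0]
col 1: [16, 0, 32, 2] -> [16, 32, 2, 0]
col 2: [0, 0, 32, 64] -> [32, 64, 0, 0]
col 3: [8, 0, 0, 0] -> [8, 0, 0, 0]

Answer: 8, 16, 32, 8, 4, 32, 64, 0, 64, 2, 0, 0, 0, 0, 0, 0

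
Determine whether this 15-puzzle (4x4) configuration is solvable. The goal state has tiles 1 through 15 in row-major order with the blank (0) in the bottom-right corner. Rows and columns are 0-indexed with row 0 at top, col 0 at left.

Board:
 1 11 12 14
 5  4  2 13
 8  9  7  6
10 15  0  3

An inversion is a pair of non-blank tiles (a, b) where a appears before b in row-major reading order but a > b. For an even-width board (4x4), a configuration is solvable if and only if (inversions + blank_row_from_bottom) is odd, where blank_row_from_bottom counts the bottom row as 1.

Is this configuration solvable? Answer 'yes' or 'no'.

Answer: yes

Derivation:
Inversions: 50
Blank is in row 3 (0-indexed from top), which is row 1 counting from the bottom (bottom = 1).
50 + 1 = 51, which is odd, so the puzzle is solvable.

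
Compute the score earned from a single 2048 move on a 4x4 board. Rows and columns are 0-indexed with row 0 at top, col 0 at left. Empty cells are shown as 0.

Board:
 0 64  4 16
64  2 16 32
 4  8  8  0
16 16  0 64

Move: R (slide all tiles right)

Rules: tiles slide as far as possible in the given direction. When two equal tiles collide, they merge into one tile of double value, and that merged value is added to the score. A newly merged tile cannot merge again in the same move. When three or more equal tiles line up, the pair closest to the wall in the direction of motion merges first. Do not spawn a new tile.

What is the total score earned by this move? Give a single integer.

Answer: 48

Derivation:
Slide right:
row 0: [0, 64, 4, 16] -> [0, 64, 4, 16]  score +0 (running 0)
row 1: [64, 2, 16, 32] -> [64, 2, 16, 32]  score +0 (running 0)
row 2: [4, 8, 8, 0] -> [0, 0, 4, 16]  score +16 (running 16)
row 3: [16, 16, 0, 64] -> [0, 0, 32, 64]  score +32 (running 48)
Board after move:
 0 64  4 16
64  2 16 32
 0  0  4 16
 0  0 32 64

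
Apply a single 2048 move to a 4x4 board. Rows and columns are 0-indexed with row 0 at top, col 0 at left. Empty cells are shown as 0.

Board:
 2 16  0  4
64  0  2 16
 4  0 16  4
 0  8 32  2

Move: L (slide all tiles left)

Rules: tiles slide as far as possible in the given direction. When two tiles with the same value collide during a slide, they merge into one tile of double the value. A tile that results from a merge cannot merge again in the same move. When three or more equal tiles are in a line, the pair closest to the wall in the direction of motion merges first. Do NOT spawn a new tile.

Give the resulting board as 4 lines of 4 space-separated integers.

Slide left:
row 0: [2, 16, 0, 4] -> [2, 16, 4, 0]
row 1: [64, 0, 2, 16] -> [64, 2, 16, 0]
row 2: [4, 0, 16, 4] -> [4, 16, 4, 0]
row 3: [0, 8, 32, 2] -> [8, 32, 2, 0]

Answer:  2 16  4  0
64  2 16  0
 4 16  4  0
 8 32  2  0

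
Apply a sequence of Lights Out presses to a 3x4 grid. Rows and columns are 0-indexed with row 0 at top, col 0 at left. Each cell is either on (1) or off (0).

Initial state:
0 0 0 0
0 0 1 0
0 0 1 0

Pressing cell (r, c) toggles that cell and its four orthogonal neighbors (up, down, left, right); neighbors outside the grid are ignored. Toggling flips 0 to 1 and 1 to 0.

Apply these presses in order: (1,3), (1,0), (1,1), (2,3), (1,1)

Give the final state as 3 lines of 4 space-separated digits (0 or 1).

Answer: 1 0 0 1
1 1 0 0
1 0 0 0

Derivation:
After press 1 at (1,3):
0 0 0 1
0 0 0 1
0 0 1 1

After press 2 at (1,0):
1 0 0 1
1 1 0 1
1 0 1 1

After press 3 at (1,1):
1 1 0 1
0 0 1 1
1 1 1 1

After press 4 at (2,3):
1 1 0 1
0 0 1 0
1 1 0 0

After press 5 at (1,1):
1 0 0 1
1 1 0 0
1 0 0 0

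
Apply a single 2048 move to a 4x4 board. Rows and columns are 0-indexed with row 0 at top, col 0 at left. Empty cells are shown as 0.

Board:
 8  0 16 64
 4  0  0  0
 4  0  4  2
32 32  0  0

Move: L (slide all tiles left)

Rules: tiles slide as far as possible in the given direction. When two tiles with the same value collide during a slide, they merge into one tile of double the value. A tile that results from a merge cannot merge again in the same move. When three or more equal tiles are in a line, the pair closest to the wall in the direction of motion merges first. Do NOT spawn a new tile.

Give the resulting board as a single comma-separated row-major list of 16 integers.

Slide left:
row 0: [8, 0, 16, 64] -> [8, 16, 64, 0]
row 1: [4, 0, 0, 0] -> [4, 0, 0, 0]
row 2: [4, 0, 4, 2] -> [8, 2, 0, 0]
row 3: [32, 32, 0, 0] -> [64, 0, 0, 0]

Answer: 8, 16, 64, 0, 4, 0, 0, 0, 8, 2, 0, 0, 64, 0, 0, 0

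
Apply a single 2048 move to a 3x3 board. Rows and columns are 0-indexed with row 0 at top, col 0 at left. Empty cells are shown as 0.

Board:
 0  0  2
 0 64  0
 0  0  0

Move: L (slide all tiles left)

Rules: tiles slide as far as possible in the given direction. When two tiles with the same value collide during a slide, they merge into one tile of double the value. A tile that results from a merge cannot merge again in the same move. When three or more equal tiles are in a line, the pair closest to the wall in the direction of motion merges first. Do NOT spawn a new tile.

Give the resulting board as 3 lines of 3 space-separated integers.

Answer:  2  0  0
64  0  0
 0  0  0

Derivation:
Slide left:
row 0: [0, 0, 2] -> [2, 0, 0]
row 1: [0, 64, 0] -> [64, 0, 0]
row 2: [0, 0, 0] -> [0, 0, 0]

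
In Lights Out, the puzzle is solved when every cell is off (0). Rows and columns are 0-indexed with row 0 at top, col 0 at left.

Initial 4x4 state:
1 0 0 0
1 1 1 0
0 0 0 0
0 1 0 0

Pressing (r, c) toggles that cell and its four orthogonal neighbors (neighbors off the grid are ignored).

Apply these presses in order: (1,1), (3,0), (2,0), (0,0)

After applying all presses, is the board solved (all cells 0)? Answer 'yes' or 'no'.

After press 1 at (1,1):
1 1 0 0
0 0 0 0
0 1 0 0
0 1 0 0

After press 2 at (3,0):
1 1 0 0
0 0 0 0
1 1 0 0
1 0 0 0

After press 3 at (2,0):
1 1 0 0
1 0 0 0
0 0 0 0
0 0 0 0

After press 4 at (0,0):
0 0 0 0
0 0 0 0
0 0 0 0
0 0 0 0

Lights still on: 0

Answer: yes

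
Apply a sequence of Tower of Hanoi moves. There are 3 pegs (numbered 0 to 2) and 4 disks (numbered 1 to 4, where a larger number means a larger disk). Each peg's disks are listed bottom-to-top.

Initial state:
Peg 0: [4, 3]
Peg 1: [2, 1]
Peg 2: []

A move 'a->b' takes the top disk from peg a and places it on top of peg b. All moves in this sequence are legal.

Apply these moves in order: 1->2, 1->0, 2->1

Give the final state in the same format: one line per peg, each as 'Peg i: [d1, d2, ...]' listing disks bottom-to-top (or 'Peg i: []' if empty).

Answer: Peg 0: [4, 3, 2]
Peg 1: [1]
Peg 2: []

Derivation:
After move 1 (1->2):
Peg 0: [4, 3]
Peg 1: [2]
Peg 2: [1]

After move 2 (1->0):
Peg 0: [4, 3, 2]
Peg 1: []
Peg 2: [1]

After move 3 (2->1):
Peg 0: [4, 3, 2]
Peg 1: [1]
Peg 2: []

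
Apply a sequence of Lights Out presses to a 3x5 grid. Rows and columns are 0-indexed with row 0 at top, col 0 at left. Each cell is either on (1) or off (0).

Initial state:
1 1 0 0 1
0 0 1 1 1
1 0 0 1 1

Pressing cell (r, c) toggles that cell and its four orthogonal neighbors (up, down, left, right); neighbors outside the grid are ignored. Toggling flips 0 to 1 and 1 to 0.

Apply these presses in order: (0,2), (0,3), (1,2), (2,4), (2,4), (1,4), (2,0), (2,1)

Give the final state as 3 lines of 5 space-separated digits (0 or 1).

Answer: 1 0 1 0 1
1 0 1 0 0
1 0 0 1 0

Derivation:
After press 1 at (0,2):
1 0 1 1 1
0 0 0 1 1
1 0 0 1 1

After press 2 at (0,3):
1 0 0 0 0
0 0 0 0 1
1 0 0 1 1

After press 3 at (1,2):
1 0 1 0 0
0 1 1 1 1
1 0 1 1 1

After press 4 at (2,4):
1 0 1 0 0
0 1 1 1 0
1 0 1 0 0

After press 5 at (2,4):
1 0 1 0 0
0 1 1 1 1
1 0 1 1 1

After press 6 at (1,4):
1 0 1 0 1
0 1 1 0 0
1 0 1 1 0

After press 7 at (2,0):
1 0 1 0 1
1 1 1 0 0
0 1 1 1 0

After press 8 at (2,1):
1 0 1 0 1
1 0 1 0 0
1 0 0 1 0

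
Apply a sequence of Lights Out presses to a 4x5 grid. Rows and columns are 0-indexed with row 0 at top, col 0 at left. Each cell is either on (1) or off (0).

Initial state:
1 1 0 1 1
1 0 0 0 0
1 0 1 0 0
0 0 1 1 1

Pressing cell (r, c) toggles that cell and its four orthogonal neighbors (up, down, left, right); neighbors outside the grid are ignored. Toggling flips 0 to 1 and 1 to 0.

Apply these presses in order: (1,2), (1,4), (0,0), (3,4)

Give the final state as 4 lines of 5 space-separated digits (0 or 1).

After press 1 at (1,2):
1 1 1 1 1
1 1 1 1 0
1 0 0 0 0
0 0 1 1 1

After press 2 at (1,4):
1 1 1 1 0
1 1 1 0 1
1 0 0 0 1
0 0 1 1 1

After press 3 at (0,0):
0 0 1 1 0
0 1 1 0 1
1 0 0 0 1
0 0 1 1 1

After press 4 at (3,4):
0 0 1 1 0
0 1 1 0 1
1 0 0 0 0
0 0 1 0 0

Answer: 0 0 1 1 0
0 1 1 0 1
1 0 0 0 0
0 0 1 0 0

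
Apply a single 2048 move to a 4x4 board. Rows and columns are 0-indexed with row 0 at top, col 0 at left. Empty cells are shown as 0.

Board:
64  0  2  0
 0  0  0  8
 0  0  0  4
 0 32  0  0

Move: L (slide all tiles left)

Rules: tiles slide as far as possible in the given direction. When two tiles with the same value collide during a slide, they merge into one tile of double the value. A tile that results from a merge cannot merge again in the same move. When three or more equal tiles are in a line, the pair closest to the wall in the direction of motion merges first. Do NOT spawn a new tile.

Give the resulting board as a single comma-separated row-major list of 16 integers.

Slide left:
row 0: [64, 0, 2, 0] -> [64, 2, 0, 0]
row 1: [0, 0, 0, 8] -> [8, 0, 0, 0]
row 2: [0, 0, 0, 4] -> [4, 0, 0, 0]
row 3: [0, 32, 0, 0] -> [32, 0, 0, 0]

Answer: 64, 2, 0, 0, 8, 0, 0, 0, 4, 0, 0, 0, 32, 0, 0, 0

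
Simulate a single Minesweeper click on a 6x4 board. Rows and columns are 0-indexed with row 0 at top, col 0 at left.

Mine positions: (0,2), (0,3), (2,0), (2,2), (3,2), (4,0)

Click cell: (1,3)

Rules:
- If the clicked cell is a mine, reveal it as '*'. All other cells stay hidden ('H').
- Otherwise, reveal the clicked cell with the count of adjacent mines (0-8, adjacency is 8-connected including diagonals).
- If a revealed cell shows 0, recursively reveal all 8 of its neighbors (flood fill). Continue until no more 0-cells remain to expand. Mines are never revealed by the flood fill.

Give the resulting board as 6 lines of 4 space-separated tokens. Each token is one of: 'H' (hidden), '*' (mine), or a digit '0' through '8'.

H H H H
H H H 3
H H H H
H H H H
H H H H
H H H H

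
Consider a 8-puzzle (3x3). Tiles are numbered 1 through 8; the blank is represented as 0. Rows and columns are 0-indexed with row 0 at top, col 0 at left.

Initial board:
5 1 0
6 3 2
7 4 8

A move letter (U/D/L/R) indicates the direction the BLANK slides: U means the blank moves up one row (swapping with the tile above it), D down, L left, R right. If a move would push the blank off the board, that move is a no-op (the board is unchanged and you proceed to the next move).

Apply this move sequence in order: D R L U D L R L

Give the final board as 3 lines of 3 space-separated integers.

Answer: 5 1 2
0 6 3
7 4 8

Derivation:
After move 1 (D):
5 1 2
6 3 0
7 4 8

After move 2 (R):
5 1 2
6 3 0
7 4 8

After move 3 (L):
5 1 2
6 0 3
7 4 8

After move 4 (U):
5 0 2
6 1 3
7 4 8

After move 5 (D):
5 1 2
6 0 3
7 4 8

After move 6 (L):
5 1 2
0 6 3
7 4 8

After move 7 (R):
5 1 2
6 0 3
7 4 8

After move 8 (L):
5 1 2
0 6 3
7 4 8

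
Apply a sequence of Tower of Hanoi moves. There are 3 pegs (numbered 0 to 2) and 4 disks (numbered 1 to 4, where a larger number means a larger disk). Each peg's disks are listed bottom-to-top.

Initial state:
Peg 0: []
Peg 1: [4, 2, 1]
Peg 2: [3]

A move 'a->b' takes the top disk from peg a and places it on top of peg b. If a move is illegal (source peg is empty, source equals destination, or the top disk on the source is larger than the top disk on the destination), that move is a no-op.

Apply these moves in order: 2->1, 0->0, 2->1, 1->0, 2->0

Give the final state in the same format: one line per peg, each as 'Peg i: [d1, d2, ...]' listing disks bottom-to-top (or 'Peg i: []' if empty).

After move 1 (2->1):
Peg 0: []
Peg 1: [4, 2, 1]
Peg 2: [3]

After move 2 (0->0):
Peg 0: []
Peg 1: [4, 2, 1]
Peg 2: [3]

After move 3 (2->1):
Peg 0: []
Peg 1: [4, 2, 1]
Peg 2: [3]

After move 4 (1->0):
Peg 0: [1]
Peg 1: [4, 2]
Peg 2: [3]

After move 5 (2->0):
Peg 0: [1]
Peg 1: [4, 2]
Peg 2: [3]

Answer: Peg 0: [1]
Peg 1: [4, 2]
Peg 2: [3]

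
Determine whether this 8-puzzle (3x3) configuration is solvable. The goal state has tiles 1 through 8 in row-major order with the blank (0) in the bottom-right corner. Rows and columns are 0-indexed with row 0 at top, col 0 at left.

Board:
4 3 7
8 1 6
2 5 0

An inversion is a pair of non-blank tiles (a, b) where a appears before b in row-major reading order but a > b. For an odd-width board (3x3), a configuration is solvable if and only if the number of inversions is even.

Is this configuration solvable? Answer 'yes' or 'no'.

Answer: no

Derivation:
Inversions (pairs i<j in row-major order where tile[i] > tile[j] > 0): 15
15 is odd, so the puzzle is not solvable.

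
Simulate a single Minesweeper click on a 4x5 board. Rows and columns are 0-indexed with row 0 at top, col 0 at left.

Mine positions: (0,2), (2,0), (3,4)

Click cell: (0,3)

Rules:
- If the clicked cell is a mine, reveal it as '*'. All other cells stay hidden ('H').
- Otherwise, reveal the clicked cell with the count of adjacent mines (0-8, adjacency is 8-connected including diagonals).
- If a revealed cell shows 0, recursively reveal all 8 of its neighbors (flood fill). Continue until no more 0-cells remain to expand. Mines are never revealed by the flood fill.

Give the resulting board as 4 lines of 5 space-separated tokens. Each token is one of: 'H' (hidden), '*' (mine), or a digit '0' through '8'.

H H H 1 H
H H H H H
H H H H H
H H H H H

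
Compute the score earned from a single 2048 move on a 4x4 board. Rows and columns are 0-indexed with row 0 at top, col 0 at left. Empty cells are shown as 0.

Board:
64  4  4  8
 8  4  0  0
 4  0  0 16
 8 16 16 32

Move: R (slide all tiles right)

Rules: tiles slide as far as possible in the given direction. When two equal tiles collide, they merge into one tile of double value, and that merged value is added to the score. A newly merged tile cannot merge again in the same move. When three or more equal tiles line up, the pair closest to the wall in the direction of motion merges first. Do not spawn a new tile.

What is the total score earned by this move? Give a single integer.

Slide right:
row 0: [64, 4, 4, 8] -> [0, 64, 8, 8]  score +8 (running 8)
row 1: [8, 4, 0, 0] -> [0, 0, 8, 4]  score +0 (running 8)
row 2: [4, 0, 0, 16] -> [0, 0, 4, 16]  score +0 (running 8)
row 3: [8, 16, 16, 32] -> [0, 8, 32, 32]  score +32 (running 40)
Board after move:
 0 64  8  8
 0  0  8  4
 0  0  4 16
 0  8 32 32

Answer: 40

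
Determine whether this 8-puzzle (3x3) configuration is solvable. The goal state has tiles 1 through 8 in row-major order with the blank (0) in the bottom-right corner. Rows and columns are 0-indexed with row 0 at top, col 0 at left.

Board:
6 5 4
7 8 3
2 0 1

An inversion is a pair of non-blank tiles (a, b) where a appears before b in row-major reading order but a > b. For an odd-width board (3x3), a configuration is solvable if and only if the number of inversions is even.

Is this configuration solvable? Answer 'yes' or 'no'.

Answer: no

Derivation:
Inversions (pairs i<j in row-major order where tile[i] > tile[j] > 0): 21
21 is odd, so the puzzle is not solvable.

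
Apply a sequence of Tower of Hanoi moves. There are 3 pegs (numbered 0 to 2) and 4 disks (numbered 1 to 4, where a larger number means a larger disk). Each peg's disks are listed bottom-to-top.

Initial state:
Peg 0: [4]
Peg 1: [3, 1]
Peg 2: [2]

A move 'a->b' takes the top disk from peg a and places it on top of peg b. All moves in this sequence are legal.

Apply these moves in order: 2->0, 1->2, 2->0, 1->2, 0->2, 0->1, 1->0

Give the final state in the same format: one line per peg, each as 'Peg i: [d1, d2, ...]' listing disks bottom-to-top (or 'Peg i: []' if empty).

Answer: Peg 0: [4, 2]
Peg 1: []
Peg 2: [3, 1]

Derivation:
After move 1 (2->0):
Peg 0: [4, 2]
Peg 1: [3, 1]
Peg 2: []

After move 2 (1->2):
Peg 0: [4, 2]
Peg 1: [3]
Peg 2: [1]

After move 3 (2->0):
Peg 0: [4, 2, 1]
Peg 1: [3]
Peg 2: []

After move 4 (1->2):
Peg 0: [4, 2, 1]
Peg 1: []
Peg 2: [3]

After move 5 (0->2):
Peg 0: [4, 2]
Peg 1: []
Peg 2: [3, 1]

After move 6 (0->1):
Peg 0: [4]
Peg 1: [2]
Peg 2: [3, 1]

After move 7 (1->0):
Peg 0: [4, 2]
Peg 1: []
Peg 2: [3, 1]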